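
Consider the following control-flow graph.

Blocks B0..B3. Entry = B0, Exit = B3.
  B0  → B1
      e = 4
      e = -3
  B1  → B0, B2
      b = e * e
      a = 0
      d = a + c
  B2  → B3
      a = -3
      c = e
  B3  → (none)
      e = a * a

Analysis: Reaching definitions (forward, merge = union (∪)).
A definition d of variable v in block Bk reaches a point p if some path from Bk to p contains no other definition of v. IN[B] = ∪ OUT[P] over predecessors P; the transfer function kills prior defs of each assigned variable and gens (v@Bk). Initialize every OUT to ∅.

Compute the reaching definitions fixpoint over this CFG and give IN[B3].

Answer: {a@B2, b@B1, c@B2, d@B1, e@B0}

Derivation:
Per-block solution:
  B0:  IN={a@B1, b@B1, d@B1, e@B0}  OUT={a@B1, b@B1, d@B1, e@B0}
  B1:  IN={a@B1, b@B1, d@B1, e@B0}  OUT={a@B1, b@B1, d@B1, e@B0}
  B2:  IN={a@B1, b@B1, d@B1, e@B0}  OUT={a@B2, b@B1, c@B2, d@B1, e@B0}
  B3:  IN={a@B2, b@B1, c@B2, d@B1, e@B0}  OUT={a@B2, b@B1, c@B2, d@B1, e@B3}

Merge at B3: IN[B3] = OUT[B2] = {a@B2, b@B1, c@B2, d@B1, e@B0}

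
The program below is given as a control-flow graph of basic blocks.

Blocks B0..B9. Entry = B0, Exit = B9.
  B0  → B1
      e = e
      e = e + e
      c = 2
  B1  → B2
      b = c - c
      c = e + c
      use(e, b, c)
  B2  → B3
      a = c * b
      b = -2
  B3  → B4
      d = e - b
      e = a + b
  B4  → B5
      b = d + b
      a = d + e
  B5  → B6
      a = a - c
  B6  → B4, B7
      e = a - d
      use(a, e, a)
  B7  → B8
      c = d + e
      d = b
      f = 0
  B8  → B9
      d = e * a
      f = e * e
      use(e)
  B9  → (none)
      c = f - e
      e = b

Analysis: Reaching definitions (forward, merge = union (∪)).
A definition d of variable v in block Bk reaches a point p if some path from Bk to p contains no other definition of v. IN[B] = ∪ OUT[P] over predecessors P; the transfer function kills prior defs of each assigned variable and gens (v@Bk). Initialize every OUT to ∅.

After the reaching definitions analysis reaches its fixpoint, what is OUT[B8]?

Fixpoint table:
  B0:  IN={}  OUT={c@B0, e@B0}
  B1:  IN={c@B0, e@B0}  OUT={b@B1, c@B1, e@B0}
  B2:  IN={b@B1, c@B1, e@B0}  OUT={a@B2, b@B2, c@B1, e@B0}
  B3:  IN={a@B2, b@B2, c@B1, e@B0}  OUT={a@B2, b@B2, c@B1, d@B3, e@B3}
  B4:  IN={a@B2, a@B5, b@B2, b@B4, c@B1, d@B3, e@B3, e@B6}  OUT={a@B4, b@B4, c@B1, d@B3, e@B3, e@B6}
  B5:  IN={a@B4, b@B4, c@B1, d@B3, e@B3, e@B6}  OUT={a@B5, b@B4, c@B1, d@B3, e@B3, e@B6}
  B6:  IN={a@B5, b@B4, c@B1, d@B3, e@B3, e@B6}  OUT={a@B5, b@B4, c@B1, d@B3, e@B6}
  B7:  IN={a@B5, b@B4, c@B1, d@B3, e@B6}  OUT={a@B5, b@B4, c@B7, d@B7, e@B6, f@B7}
  B8:  IN={a@B5, b@B4, c@B7, d@B7, e@B6, f@B7}  OUT={a@B5, b@B4, c@B7, d@B8, e@B6, f@B8}
  B9:  IN={a@B5, b@B4, c@B7, d@B8, e@B6, f@B8}  OUT={a@B5, b@B4, c@B9, d@B8, e@B9, f@B8}

Merge at B8: IN[B8] = OUT[B7] = {a@B5, b@B4, c@B7, d@B7, e@B6, f@B7}
Applying B8's transfer function to that IN value gives OUT[B8] (row B8 above).

Answer: {a@B5, b@B4, c@B7, d@B8, e@B6, f@B8}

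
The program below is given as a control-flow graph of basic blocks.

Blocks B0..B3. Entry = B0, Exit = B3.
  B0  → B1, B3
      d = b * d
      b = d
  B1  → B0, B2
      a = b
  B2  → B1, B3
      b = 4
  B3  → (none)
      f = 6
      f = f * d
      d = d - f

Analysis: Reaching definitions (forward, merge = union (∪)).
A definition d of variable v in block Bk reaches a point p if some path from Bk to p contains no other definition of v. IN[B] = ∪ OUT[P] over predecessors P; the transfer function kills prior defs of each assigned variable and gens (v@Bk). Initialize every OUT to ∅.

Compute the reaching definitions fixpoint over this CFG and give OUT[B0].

Per-block solution:
  B0: | IN={a@B1, b@B0, b@B2, d@B0} | OUT={a@B1, b@B0, d@B0}
  B1: | IN={a@B1, b@B0, b@B2, d@B0} | OUT={a@B1, b@B0, b@B2, d@B0}
  B2: | IN={a@B1, b@B0, b@B2, d@B0} | OUT={a@B1, b@B2, d@B0}
  B3: | IN={a@B1, b@B0, b@B2, d@B0} | OUT={a@B1, b@B0, b@B2, d@B3, f@B3}

Merge at B0 (entry node, so the boundary value {} is joined with the incoming edge(s)): IN[B0] = {} ⊔ OUT[B1] = {a@B1, b@B0, b@B2, d@B0}
Applying B0's transfer function to that IN value gives OUT[B0] (row B0 above).

Answer: {a@B1, b@B0, d@B0}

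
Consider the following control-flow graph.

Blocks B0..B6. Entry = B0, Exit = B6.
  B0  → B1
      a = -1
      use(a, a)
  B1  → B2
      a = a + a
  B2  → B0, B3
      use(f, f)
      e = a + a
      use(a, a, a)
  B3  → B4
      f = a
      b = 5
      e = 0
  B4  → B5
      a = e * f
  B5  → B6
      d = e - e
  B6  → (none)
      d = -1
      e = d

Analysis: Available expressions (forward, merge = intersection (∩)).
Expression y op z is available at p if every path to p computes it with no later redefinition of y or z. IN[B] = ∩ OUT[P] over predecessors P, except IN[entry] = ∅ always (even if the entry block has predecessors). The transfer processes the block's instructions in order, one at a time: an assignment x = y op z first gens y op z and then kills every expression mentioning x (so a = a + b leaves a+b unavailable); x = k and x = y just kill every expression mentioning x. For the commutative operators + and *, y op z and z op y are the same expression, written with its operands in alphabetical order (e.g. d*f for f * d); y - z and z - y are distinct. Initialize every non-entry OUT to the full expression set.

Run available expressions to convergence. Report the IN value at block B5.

Fixpoint table:
  B0:   IN={}   OUT={}
  B1:   IN={}   OUT={}
  B2:   IN={}   OUT={a+a}
  B3:   IN={a+a}   OUT={a+a}
  B4:   IN={a+a}   OUT={e*f}
  B5:   IN={e*f}   OUT={e*f, e-e}
  B6:   IN={e*f, e-e}   OUT={}

Merge at B5: IN[B5] = OUT[B4] = {e*f}

Answer: {e*f}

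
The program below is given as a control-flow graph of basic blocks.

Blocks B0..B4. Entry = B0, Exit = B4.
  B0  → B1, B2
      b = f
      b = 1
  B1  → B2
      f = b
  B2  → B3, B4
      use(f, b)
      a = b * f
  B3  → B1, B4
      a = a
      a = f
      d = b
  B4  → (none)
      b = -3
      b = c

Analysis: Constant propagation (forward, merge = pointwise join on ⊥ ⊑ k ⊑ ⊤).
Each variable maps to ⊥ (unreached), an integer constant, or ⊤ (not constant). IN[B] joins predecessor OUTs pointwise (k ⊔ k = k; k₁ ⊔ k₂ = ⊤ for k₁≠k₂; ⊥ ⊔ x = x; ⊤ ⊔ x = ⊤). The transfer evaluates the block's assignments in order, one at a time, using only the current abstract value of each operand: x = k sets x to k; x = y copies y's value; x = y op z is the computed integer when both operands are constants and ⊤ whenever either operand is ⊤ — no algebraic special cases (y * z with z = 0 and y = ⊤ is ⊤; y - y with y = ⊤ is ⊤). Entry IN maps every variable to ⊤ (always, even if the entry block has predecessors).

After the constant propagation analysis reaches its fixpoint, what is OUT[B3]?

Converged values:
  B0: | IN=(all ⊤) | OUT={b:1; rest ⊤}
  B1: | IN={b:1; rest ⊤} | OUT={b:1, f:1; rest ⊤}
  B2: | IN={b:1; rest ⊤} | OUT={b:1; rest ⊤}
  B3: | IN={b:1; rest ⊤} | OUT={b:1, d:1; rest ⊤}
  B4: | IN={b:1; rest ⊤} | OUT=(all ⊤)

Merge at B3: IN[B3] = OUT[B2] = {a: ⊤, b: 1, c: ⊤, d: ⊤, e: ⊤, f: ⊤}
Applying B3's transfer function to that IN value gives OUT[B3] (row B3 above).

Answer: {a: ⊤, b: 1, c: ⊤, d: 1, e: ⊤, f: ⊤}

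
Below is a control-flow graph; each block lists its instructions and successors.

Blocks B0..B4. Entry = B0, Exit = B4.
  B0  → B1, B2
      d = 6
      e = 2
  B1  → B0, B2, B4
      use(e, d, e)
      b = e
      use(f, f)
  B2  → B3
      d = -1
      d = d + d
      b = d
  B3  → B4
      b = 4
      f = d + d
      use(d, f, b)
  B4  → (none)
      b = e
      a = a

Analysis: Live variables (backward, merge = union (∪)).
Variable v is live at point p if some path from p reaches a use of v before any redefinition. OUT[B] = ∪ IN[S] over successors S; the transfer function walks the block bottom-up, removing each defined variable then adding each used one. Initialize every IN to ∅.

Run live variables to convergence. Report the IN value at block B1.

Answer: {a, d, e, f}

Derivation:
Fixpoint table:
  B0:   IN={a, f}   OUT={a, d, e, f}
  B1:   IN={a, d, e, f}   OUT={a, e, f}
  B2:   IN={a, e}   OUT={a, d, e}
  B3:   IN={a, d, e}   OUT={a, e}
  B4:   IN={a, e}   OUT={}

Merge at B1: OUT[B1] = IN[B0] ⊔ IN[B2] ⊔ IN[B4] = {a, e, f}
Applying B1's transfer function to that OUT value gives IN[B1] (row B1 above).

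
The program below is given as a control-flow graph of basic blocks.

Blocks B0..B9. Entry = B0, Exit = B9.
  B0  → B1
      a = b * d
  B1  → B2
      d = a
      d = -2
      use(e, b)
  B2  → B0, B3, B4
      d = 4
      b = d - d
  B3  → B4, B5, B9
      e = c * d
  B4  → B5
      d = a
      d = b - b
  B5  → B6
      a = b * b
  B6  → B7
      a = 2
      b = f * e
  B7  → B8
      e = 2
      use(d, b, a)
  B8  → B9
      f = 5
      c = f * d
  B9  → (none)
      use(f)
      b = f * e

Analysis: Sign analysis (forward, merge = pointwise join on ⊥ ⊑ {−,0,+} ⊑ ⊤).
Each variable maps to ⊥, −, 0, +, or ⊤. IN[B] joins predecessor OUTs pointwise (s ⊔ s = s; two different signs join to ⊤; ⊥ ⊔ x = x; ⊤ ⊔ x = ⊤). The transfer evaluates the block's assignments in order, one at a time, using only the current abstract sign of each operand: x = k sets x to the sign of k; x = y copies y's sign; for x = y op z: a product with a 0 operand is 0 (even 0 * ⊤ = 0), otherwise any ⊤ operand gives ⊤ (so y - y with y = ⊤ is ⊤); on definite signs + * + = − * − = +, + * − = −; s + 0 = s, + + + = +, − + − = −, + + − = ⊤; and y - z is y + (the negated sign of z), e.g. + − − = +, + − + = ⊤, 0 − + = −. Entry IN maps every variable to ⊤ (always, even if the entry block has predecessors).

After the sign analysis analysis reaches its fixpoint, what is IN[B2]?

Fixpoint table:
  B0:   IN=(all ⊤)   OUT=(all ⊤)
  B1:   IN=(all ⊤)   OUT={d:-; rest ⊤}
  B2:   IN={d:-; rest ⊤}   OUT={d:+; rest ⊤}
  B3:   IN={d:+; rest ⊤}   OUT={d:+; rest ⊤}
  B4:   IN={d:+; rest ⊤}   OUT=(all ⊤)
  B5:   IN=(all ⊤)   OUT=(all ⊤)
  B6:   IN=(all ⊤)   OUT={a:+; rest ⊤}
  B7:   IN={a:+; rest ⊤}   OUT={a:+, e:+; rest ⊤}
  B8:   IN={a:+, e:+; rest ⊤}   OUT={a:+, e:+, f:+; rest ⊤}
  B9:   IN=(all ⊤)   OUT=(all ⊤)

Merge at B2: IN[B2] = OUT[B1] = {a: ⊤, b: ⊤, c: ⊤, d: -, e: ⊤, f: ⊤}

Answer: {a: ⊤, b: ⊤, c: ⊤, d: -, e: ⊤, f: ⊤}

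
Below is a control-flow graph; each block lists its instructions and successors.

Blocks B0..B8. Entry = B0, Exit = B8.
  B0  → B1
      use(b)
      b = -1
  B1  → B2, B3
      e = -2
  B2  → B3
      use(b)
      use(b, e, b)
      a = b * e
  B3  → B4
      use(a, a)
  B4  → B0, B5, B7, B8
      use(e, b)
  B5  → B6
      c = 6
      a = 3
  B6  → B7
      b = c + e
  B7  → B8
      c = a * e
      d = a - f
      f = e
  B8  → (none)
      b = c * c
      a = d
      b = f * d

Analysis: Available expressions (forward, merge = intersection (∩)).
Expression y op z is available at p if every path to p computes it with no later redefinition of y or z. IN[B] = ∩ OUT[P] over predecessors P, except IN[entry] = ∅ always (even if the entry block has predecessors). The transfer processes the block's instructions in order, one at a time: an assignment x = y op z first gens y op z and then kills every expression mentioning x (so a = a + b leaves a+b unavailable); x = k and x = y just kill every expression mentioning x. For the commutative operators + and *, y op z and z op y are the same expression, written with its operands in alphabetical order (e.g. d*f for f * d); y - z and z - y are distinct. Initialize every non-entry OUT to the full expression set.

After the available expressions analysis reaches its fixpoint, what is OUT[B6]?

Answer: {c+e}

Derivation:
Per-block solution:
  B0:   IN={}   OUT={}
  B1:   IN={}   OUT={}
  B2:   IN={}   OUT={b*e}
  B3:   IN={}   OUT={}
  B4:   IN={}   OUT={}
  B5:   IN={}   OUT={}
  B6:   IN={}   OUT={c+e}
  B7:   IN={}   OUT={a*e}
  B8:   IN={}   OUT={c*c, d*f}

Merge at B6: IN[B6] = OUT[B5] = {}
Applying B6's transfer function to that IN value gives OUT[B6] (row B6 above).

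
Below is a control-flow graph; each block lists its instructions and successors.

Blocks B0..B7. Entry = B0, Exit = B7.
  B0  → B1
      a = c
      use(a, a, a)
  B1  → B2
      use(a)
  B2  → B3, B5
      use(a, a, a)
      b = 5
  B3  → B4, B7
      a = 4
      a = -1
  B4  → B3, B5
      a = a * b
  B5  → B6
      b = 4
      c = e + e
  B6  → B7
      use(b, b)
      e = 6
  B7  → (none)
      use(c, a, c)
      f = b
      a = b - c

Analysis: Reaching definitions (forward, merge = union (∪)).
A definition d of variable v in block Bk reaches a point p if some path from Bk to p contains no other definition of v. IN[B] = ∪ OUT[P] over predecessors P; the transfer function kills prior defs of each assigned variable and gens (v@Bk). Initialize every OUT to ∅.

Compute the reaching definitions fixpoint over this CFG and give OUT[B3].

Answer: {a@B3, b@B2}

Working:
Per-block solution:
  B0:   IN={}   OUT={a@B0}
  B1:   IN={a@B0}   OUT={a@B0}
  B2:   IN={a@B0}   OUT={a@B0, b@B2}
  B3:   IN={a@B0, a@B4, b@B2}   OUT={a@B3, b@B2}
  B4:   IN={a@B3, b@B2}   OUT={a@B4, b@B2}
  B5:   IN={a@B0, a@B4, b@B2}   OUT={a@B0, a@B4, b@B5, c@B5}
  B6:   IN={a@B0, a@B4, b@B5, c@B5}   OUT={a@B0, a@B4, b@B5, c@B5, e@B6}
  B7:   IN={a@B0, a@B3, a@B4, b@B2, b@B5, c@B5, e@B6}   OUT={a@B7, b@B2, b@B5, c@B5, e@B6, f@B7}

Merge at B3: IN[B3] = OUT[B2] ⊔ OUT[B4] = {a@B0, a@B4, b@B2}
Applying B3's transfer function to that IN value gives OUT[B3] (row B3 above).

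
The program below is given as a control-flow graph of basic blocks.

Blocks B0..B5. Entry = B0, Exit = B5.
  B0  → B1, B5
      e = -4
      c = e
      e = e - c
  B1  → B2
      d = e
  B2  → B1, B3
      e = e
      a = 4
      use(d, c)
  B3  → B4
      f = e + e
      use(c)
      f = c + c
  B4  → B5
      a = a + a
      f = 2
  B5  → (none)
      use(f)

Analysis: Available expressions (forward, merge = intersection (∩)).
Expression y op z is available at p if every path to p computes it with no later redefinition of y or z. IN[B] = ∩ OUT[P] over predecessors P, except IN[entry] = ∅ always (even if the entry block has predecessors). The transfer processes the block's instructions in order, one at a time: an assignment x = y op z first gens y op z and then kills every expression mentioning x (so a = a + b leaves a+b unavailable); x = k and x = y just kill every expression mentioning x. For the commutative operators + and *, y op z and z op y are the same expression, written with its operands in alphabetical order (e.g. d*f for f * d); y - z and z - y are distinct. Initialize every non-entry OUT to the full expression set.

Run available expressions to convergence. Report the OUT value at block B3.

Converged values:
  B0: | IN={} | OUT={}
  B1: | IN={} | OUT={}
  B2: | IN={} | OUT={}
  B3: | IN={} | OUT={c+c, e+e}
  B4: | IN={c+c, e+e} | OUT={c+c, e+e}
  B5: | IN={} | OUT={}

Merge at B3: IN[B3] = OUT[B2] = {}
Applying B3's transfer function to that IN value gives OUT[B3] (row B3 above).

Answer: {c+c, e+e}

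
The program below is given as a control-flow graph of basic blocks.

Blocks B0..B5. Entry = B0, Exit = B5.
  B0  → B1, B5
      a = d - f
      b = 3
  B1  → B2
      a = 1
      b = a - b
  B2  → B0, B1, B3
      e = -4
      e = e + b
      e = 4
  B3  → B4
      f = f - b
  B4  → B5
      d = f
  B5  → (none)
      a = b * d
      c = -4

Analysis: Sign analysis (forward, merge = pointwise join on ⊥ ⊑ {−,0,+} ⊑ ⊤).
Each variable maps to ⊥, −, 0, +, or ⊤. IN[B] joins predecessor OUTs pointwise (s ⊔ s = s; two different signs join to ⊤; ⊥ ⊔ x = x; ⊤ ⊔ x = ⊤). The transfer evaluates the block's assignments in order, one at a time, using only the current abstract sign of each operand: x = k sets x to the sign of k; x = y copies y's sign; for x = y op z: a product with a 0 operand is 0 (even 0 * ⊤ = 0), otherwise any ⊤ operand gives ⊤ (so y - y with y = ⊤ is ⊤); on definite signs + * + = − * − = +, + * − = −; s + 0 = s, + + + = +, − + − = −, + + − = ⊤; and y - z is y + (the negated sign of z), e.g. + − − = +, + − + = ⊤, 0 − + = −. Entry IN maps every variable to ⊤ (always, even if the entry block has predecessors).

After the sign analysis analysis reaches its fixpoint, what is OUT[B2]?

Answer: {a: +, b: ⊤, c: ⊤, d: ⊤, e: +, f: ⊤}

Derivation:
Converged values:
  B0:   IN=(all ⊤)   OUT={b:+; rest ⊤}
  B1:   IN=(all ⊤)   OUT={a:+; rest ⊤}
  B2:   IN={a:+; rest ⊤}   OUT={a:+, e:+; rest ⊤}
  B3:   IN={a:+, e:+; rest ⊤}   OUT={a:+, e:+; rest ⊤}
  B4:   IN={a:+, e:+; rest ⊤}   OUT={a:+, e:+; rest ⊤}
  B5:   IN=(all ⊤)   OUT={c:-; rest ⊤}

Merge at B2: IN[B2] = OUT[B1] = {a: +, b: ⊤, c: ⊤, d: ⊤, e: ⊤, f: ⊤}
Applying B2's transfer function to that IN value gives OUT[B2] (row B2 above).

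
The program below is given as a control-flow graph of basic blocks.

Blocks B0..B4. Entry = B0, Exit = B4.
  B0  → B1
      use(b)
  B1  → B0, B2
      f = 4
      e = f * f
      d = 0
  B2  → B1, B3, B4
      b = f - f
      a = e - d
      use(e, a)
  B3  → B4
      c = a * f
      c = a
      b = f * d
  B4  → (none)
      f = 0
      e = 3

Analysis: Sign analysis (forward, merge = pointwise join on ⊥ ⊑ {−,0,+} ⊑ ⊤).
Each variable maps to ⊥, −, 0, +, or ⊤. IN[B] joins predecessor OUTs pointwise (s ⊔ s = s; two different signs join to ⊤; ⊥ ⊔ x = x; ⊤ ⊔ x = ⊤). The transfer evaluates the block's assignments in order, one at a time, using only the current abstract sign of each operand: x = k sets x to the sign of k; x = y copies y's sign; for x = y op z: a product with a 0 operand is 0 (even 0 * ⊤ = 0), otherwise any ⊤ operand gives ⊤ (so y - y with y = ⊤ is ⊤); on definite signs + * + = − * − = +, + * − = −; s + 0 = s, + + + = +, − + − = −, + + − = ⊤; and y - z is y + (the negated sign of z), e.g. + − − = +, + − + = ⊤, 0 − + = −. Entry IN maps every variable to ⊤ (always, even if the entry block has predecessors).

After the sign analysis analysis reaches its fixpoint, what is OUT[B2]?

Answer: {a: +, b: ⊤, c: ⊤, d: 0, e: +, f: +}

Derivation:
Converged values:
  B0:   IN=(all ⊤)   OUT=(all ⊤)
  B1:   IN=(all ⊤)   OUT={d:0, e:+, f:+; rest ⊤}
  B2:   IN={d:0, e:+, f:+; rest ⊤}   OUT={a:+, d:0, e:+, f:+; rest ⊤}
  B3:   IN={a:+, d:0, e:+, f:+; rest ⊤}   OUT={a:+, b:0, c:+, d:0, e:+, f:+; rest ⊤}
  B4:   IN={a:+, d:0, e:+, f:+; rest ⊤}   OUT={a:+, d:0, e:+, f:0; rest ⊤}

Merge at B2: IN[B2] = OUT[B1] = {a: ⊤, b: ⊤, c: ⊤, d: 0, e: +, f: +}
Applying B2's transfer function to that IN value gives OUT[B2] (row B2 above).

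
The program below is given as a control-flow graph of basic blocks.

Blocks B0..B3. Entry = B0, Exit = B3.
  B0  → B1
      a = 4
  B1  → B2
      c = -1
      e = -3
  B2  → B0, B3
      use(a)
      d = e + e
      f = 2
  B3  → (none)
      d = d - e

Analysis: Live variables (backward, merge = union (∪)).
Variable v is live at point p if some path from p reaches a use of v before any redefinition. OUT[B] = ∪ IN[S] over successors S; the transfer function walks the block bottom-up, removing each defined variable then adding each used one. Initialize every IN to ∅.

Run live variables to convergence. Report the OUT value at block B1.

Converged values:
  B0:   IN={}   OUT={a}
  B1:   IN={a}   OUT={a, e}
  B2:   IN={a, e}   OUT={d, e}
  B3:   IN={d, e}   OUT={}

Merge at B1: OUT[B1] = IN[B2] = {a, e}

Answer: {a, e}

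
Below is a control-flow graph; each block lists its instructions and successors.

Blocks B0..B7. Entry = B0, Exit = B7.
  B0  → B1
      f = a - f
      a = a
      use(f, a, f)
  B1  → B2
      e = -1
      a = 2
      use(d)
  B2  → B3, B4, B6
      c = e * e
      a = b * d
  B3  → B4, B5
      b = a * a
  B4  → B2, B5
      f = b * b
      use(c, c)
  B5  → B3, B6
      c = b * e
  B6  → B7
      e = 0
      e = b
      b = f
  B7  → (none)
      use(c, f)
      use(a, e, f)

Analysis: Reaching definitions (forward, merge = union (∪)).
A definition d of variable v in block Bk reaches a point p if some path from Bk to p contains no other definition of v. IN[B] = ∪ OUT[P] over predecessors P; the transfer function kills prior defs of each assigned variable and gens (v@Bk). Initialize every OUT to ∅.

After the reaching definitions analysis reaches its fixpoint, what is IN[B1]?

Answer: {a@B0, f@B0}

Trace:
Converged values:
  B0:   IN={}   OUT={a@B0, f@B0}
  B1:   IN={a@B0, f@B0}   OUT={a@B1, e@B1, f@B0}
  B2:   IN={a@B1, a@B2, b@B3, c@B2, c@B5, e@B1, f@B0, f@B4}   OUT={a@B2, b@B3, c@B2, e@B1, f@B0, f@B4}
  B3:   IN={a@B2, b@B3, c@B2, c@B5, e@B1, f@B0, f@B4}   OUT={a@B2, b@B3, c@B2, c@B5, e@B1, f@B0, f@B4}
  B4:   IN={a@B2, b@B3, c@B2, c@B5, e@B1, f@B0, f@B4}   OUT={a@B2, b@B3, c@B2, c@B5, e@B1, f@B4}
  B5:   IN={a@B2, b@B3, c@B2, c@B5, e@B1, f@B0, f@B4}   OUT={a@B2, b@B3, c@B5, e@B1, f@B0, f@B4}
  B6:   IN={a@B2, b@B3, c@B2, c@B5, e@B1, f@B0, f@B4}   OUT={a@B2, b@B6, c@B2, c@B5, e@B6, f@B0, f@B4}
  B7:   IN={a@B2, b@B6, c@B2, c@B5, e@B6, f@B0, f@B4}   OUT={a@B2, b@B6, c@B2, c@B5, e@B6, f@B0, f@B4}

Merge at B1: IN[B1] = OUT[B0] = {a@B0, f@B0}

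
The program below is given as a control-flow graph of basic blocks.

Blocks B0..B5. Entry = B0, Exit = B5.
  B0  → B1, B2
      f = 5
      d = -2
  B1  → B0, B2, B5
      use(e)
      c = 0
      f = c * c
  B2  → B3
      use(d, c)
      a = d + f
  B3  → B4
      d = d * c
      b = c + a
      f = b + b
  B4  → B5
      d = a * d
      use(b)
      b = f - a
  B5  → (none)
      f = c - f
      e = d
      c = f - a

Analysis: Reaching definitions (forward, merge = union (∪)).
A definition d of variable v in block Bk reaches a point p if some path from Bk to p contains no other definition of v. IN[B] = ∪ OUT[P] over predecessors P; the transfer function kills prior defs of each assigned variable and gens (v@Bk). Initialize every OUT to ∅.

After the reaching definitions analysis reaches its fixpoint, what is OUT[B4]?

Per-block solution:
  B0:   IN={c@B1, d@B0, f@B1}   OUT={c@B1, d@B0, f@B0}
  B1:   IN={c@B1, d@B0, f@B0}   OUT={c@B1, d@B0, f@B1}
  B2:   IN={c@B1, d@B0, f@B0, f@B1}   OUT={a@B2, c@B1, d@B0, f@B0, f@B1}
  B3:   IN={a@B2, c@B1, d@B0, f@B0, f@B1}   OUT={a@B2, b@B3, c@B1, d@B3, f@B3}
  B4:   IN={a@B2, b@B3, c@B1, d@B3, f@B3}   OUT={a@B2, b@B4, c@B1, d@B4, f@B3}
  B5:   IN={a@B2, b@B4, c@B1, d@B0, d@B4, f@B1, f@B3}   OUT={a@B2, b@B4, c@B5, d@B0, d@B4, e@B5, f@B5}

Merge at B4: IN[B4] = OUT[B3] = {a@B2, b@B3, c@B1, d@B3, f@B3}
Applying B4's transfer function to that IN value gives OUT[B4] (row B4 above).

Answer: {a@B2, b@B4, c@B1, d@B4, f@B3}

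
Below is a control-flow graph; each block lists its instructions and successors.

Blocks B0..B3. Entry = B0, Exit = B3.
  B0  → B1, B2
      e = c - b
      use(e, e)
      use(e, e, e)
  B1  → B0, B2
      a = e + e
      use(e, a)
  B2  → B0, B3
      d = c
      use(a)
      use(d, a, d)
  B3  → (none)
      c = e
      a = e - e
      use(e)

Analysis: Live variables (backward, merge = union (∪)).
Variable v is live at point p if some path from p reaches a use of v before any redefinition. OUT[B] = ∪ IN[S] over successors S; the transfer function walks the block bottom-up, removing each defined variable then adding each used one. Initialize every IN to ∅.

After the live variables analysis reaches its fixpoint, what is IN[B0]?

Answer: {a, b, c}

Derivation:
Converged values:
  B0:   IN={a, b, c}   OUT={a, b, c, e}
  B1:   IN={b, c, e}   OUT={a, b, c, e}
  B2:   IN={a, b, c, e}   OUT={a, b, c, e}
  B3:   IN={e}   OUT={}

Merge at B0: OUT[B0] = IN[B1] ⊔ IN[B2] = {a, b, c, e}
Applying B0's transfer function to that OUT value gives IN[B0] (row B0 above).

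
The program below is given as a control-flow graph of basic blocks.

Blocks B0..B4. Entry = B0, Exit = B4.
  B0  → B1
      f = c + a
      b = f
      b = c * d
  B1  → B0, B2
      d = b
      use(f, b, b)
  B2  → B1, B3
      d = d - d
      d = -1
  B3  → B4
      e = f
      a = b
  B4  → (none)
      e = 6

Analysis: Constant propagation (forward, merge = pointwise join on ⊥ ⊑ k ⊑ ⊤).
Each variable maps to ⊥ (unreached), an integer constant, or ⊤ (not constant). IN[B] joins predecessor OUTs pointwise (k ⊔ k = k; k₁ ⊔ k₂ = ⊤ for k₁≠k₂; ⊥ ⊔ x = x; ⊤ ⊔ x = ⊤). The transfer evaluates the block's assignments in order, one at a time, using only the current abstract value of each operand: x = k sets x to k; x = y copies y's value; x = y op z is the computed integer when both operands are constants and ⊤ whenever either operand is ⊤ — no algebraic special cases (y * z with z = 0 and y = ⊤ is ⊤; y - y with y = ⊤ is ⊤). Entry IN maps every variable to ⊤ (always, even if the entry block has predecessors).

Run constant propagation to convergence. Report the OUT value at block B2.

Converged values:
  B0:  IN=(all ⊤)  OUT=(all ⊤)
  B1:  IN=(all ⊤)  OUT=(all ⊤)
  B2:  IN=(all ⊤)  OUT={d:-1; rest ⊤}
  B3:  IN={d:-1; rest ⊤}  OUT={d:-1; rest ⊤}
  B4:  IN={d:-1; rest ⊤}  OUT={d:-1, e:6; rest ⊤}

Merge at B2: IN[B2] = OUT[B1] = {a: ⊤, b: ⊤, c: ⊤, d: ⊤, e: ⊤, f: ⊤}
Applying B2's transfer function to that IN value gives OUT[B2] (row B2 above).

Answer: {a: ⊤, b: ⊤, c: ⊤, d: -1, e: ⊤, f: ⊤}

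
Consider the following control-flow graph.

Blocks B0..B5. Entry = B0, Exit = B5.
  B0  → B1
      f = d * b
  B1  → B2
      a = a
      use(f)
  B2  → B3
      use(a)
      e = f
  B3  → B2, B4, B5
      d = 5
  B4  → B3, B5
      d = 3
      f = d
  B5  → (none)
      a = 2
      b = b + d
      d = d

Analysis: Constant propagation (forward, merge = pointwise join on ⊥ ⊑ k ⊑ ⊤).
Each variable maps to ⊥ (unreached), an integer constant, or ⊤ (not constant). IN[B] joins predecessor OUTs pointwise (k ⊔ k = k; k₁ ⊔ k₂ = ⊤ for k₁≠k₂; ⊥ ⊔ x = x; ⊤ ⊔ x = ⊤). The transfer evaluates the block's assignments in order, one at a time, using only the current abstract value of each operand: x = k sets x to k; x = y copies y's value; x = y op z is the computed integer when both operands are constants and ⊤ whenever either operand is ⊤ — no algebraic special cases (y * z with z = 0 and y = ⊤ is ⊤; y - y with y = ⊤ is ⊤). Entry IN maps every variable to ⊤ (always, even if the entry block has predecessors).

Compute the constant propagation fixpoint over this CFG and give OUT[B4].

Answer: {a: ⊤, b: ⊤, c: ⊤, d: 3, e: ⊤, f: 3}

Working:
Per-block solution:
  B0: | IN=(all ⊤) | OUT=(all ⊤)
  B1: | IN=(all ⊤) | OUT=(all ⊤)
  B2: | IN=(all ⊤) | OUT=(all ⊤)
  B3: | IN=(all ⊤) | OUT={d:5; rest ⊤}
  B4: | IN={d:5; rest ⊤} | OUT={d:3, f:3; rest ⊤}
  B5: | IN=(all ⊤) | OUT={a:2; rest ⊤}

Merge at B4: IN[B4] = OUT[B3] = {a: ⊤, b: ⊤, c: ⊤, d: 5, e: ⊤, f: ⊤}
Applying B4's transfer function to that IN value gives OUT[B4] (row B4 above).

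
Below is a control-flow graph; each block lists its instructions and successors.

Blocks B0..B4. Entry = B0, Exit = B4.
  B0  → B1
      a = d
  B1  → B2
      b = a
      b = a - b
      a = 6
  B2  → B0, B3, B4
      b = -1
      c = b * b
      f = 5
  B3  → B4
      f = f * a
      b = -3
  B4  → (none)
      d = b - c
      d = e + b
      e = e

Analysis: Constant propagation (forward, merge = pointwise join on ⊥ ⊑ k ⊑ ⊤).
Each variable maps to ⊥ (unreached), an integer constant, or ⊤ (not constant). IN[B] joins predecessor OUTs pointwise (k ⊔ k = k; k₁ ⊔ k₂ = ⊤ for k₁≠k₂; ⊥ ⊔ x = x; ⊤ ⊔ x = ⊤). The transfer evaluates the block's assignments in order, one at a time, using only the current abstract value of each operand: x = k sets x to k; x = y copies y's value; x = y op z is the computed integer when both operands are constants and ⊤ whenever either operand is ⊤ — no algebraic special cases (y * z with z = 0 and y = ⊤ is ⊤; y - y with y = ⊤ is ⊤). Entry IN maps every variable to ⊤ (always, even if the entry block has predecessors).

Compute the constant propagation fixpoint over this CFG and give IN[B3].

Answer: {a: 6, b: -1, c: 1, d: ⊤, e: ⊤, f: 5}

Derivation:
Converged values:
  B0:   IN=(all ⊤)   OUT=(all ⊤)
  B1:   IN=(all ⊤)   OUT={a:6; rest ⊤}
  B2:   IN={a:6; rest ⊤}   OUT={a:6, b:-1, c:1, f:5; rest ⊤}
  B3:   IN={a:6, b:-1, c:1, f:5; rest ⊤}   OUT={a:6, b:-3, c:1, f:30; rest ⊤}
  B4:   IN={a:6, c:1; rest ⊤}   OUT={a:6, c:1; rest ⊤}

Merge at B3: IN[B3] = OUT[B2] = {a: 6, b: -1, c: 1, d: ⊤, e: ⊤, f: 5}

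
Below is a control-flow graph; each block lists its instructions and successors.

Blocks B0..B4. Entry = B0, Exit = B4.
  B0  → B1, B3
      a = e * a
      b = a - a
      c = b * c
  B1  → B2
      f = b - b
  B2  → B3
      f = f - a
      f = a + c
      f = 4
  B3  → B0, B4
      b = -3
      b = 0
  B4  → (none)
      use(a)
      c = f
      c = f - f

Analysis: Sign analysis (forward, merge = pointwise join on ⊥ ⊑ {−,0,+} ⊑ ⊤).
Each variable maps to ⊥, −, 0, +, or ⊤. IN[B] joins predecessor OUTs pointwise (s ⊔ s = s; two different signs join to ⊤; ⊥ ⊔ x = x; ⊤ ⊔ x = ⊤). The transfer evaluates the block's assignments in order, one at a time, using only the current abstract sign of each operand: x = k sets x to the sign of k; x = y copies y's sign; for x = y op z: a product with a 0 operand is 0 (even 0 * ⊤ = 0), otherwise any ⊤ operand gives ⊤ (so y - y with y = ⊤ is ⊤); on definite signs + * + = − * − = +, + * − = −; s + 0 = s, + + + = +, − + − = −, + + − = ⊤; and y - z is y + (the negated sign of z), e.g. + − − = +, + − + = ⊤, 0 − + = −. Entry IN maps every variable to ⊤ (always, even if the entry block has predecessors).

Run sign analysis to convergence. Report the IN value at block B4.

Fixpoint table:
  B0:   IN=(all ⊤)   OUT=(all ⊤)
  B1:   IN=(all ⊤)   OUT=(all ⊤)
  B2:   IN=(all ⊤)   OUT={f:+; rest ⊤}
  B3:   IN=(all ⊤)   OUT={b:0; rest ⊤}
  B4:   IN={b:0; rest ⊤}   OUT={b:0; rest ⊤}

Merge at B4: IN[B4] = OUT[B3] = {a: ⊤, b: 0, c: ⊤, d: ⊤, e: ⊤, f: ⊤}

Answer: {a: ⊤, b: 0, c: ⊤, d: ⊤, e: ⊤, f: ⊤}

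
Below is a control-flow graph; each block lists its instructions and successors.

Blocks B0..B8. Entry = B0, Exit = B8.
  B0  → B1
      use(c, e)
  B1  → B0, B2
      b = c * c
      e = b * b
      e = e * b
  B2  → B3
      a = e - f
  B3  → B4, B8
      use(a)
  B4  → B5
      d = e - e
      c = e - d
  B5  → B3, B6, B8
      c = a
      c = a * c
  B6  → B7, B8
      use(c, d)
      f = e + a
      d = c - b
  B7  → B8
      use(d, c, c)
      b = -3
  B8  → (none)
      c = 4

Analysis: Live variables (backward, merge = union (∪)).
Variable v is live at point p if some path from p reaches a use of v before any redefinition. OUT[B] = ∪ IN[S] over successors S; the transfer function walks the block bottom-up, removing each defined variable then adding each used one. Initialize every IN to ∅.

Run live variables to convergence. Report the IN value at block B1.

Per-block solution:
  B0:   IN={c, e, f}   OUT={c, f}
  B1:   IN={c, f}   OUT={b, c, e, f}
  B2:   IN={b, e, f}   OUT={a, b, e}
  B3:   IN={a, b, e}   OUT={a, b, e}
  B4:   IN={a, b, e}   OUT={a, b, d, e}
  B5:   IN={a, b, d, e}   OUT={a, b, c, d, e}
  B6:   IN={a, b, c, d, e}   OUT={c, d}
  B7:   IN={c, d}   OUT={}
  B8:   IN={}   OUT={}

Merge at B1: OUT[B1] = IN[B0] ⊔ IN[B2] = {b, c, e, f}
Applying B1's transfer function to that OUT value gives IN[B1] (row B1 above).

Answer: {c, f}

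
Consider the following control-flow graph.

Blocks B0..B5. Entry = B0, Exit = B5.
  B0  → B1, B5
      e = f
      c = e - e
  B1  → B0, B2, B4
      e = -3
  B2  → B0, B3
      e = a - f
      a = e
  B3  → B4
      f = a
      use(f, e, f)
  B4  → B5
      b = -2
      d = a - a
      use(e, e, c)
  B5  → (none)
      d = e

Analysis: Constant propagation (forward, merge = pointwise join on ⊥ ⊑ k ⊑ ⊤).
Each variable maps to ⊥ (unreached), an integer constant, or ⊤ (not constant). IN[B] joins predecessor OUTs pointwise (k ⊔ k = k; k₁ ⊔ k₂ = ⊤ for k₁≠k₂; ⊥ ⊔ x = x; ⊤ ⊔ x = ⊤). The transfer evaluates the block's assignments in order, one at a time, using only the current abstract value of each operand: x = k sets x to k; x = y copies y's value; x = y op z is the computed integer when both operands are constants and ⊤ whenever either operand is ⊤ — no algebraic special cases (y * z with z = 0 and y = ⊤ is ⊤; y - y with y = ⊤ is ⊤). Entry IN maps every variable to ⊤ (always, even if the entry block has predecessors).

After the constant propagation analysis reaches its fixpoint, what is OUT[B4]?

Answer: {a: ⊤, b: -2, c: ⊤, d: ⊤, e: ⊤, f: ⊤}

Trace:
Fixpoint table:
  B0:  IN=(all ⊤)  OUT=(all ⊤)
  B1:  IN=(all ⊤)  OUT={e:-3; rest ⊤}
  B2:  IN={e:-3; rest ⊤}  OUT=(all ⊤)
  B3:  IN=(all ⊤)  OUT=(all ⊤)
  B4:  IN=(all ⊤)  OUT={b:-2; rest ⊤}
  B5:  IN=(all ⊤)  OUT=(all ⊤)

Merge at B4: IN[B4] = OUT[B1] ⊔ OUT[B3] = {a: ⊤, b: ⊤, c: ⊤, d: ⊤, e: ⊤, f: ⊤}
Applying B4's transfer function to that IN value gives OUT[B4] (row B4 above).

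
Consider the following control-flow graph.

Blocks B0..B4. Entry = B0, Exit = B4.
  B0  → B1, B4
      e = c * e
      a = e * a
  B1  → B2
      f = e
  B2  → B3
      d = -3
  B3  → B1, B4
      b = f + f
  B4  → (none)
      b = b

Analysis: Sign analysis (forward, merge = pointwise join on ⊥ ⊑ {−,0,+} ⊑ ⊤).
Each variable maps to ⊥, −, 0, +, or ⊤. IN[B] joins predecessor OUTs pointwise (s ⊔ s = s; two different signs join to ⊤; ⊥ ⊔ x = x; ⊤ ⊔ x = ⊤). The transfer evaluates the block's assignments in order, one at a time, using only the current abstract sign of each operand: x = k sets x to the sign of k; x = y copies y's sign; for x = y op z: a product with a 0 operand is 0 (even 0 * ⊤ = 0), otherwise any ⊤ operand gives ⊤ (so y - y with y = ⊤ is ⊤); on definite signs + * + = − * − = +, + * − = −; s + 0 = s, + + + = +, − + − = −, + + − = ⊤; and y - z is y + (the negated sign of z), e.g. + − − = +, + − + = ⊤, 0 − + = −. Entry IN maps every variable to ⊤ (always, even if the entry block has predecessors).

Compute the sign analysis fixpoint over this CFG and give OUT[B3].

Answer: {a: ⊤, b: ⊤, c: ⊤, d: -, e: ⊤, f: ⊤}

Working:
Converged values:
  B0: | IN=(all ⊤) | OUT=(all ⊤)
  B1: | IN=(all ⊤) | OUT=(all ⊤)
  B2: | IN=(all ⊤) | OUT={d:-; rest ⊤}
  B3: | IN={d:-; rest ⊤} | OUT={d:-; rest ⊤}
  B4: | IN=(all ⊤) | OUT=(all ⊤)

Merge at B3: IN[B3] = OUT[B2] = {a: ⊤, b: ⊤, c: ⊤, d: -, e: ⊤, f: ⊤}
Applying B3's transfer function to that IN value gives OUT[B3] (row B3 above).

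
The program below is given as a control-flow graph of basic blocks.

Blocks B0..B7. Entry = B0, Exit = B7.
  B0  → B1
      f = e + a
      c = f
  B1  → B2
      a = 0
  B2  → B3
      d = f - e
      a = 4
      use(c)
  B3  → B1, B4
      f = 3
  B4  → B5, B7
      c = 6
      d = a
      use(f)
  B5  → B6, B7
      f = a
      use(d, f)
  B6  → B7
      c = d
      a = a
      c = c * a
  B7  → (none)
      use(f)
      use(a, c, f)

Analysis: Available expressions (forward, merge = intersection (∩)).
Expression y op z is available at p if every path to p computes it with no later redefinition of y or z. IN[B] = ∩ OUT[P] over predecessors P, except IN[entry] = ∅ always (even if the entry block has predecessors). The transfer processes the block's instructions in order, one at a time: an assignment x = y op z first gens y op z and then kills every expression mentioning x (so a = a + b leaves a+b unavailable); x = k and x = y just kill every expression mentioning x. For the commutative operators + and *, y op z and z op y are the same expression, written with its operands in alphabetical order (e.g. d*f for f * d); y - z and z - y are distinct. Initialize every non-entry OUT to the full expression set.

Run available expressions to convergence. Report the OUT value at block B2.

Per-block solution:
  B0:  IN={}  OUT={a+e}
  B1:  IN={}  OUT={}
  B2:  IN={}  OUT={f-e}
  B3:  IN={f-e}  OUT={}
  B4:  IN={}  OUT={}
  B5:  IN={}  OUT={}
  B6:  IN={}  OUT={}
  B7:  IN={}  OUT={}

Merge at B2: IN[B2] = OUT[B1] = {}
Applying B2's transfer function to that IN value gives OUT[B2] (row B2 above).

Answer: {f-e}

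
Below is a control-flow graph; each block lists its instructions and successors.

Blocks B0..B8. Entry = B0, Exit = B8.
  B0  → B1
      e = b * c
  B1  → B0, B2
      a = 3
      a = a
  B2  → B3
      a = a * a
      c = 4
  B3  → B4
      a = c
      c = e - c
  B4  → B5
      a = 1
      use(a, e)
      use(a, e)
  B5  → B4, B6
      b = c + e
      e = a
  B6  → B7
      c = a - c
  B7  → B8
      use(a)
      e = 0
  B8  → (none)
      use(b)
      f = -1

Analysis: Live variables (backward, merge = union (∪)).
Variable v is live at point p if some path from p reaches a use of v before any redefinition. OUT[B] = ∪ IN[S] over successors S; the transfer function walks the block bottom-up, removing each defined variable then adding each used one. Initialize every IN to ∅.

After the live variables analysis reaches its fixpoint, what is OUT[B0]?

Per-block solution:
  B0:  IN={b, c}  OUT={b, c, e}
  B1:  IN={b, c, e}  OUT={a, b, c, e}
  B2:  IN={a, e}  OUT={c, e}
  B3:  IN={c, e}  OUT={c, e}
  B4:  IN={c, e}  OUT={a, c, e}
  B5:  IN={a, c, e}  OUT={a, b, c, e}
  B6:  IN={a, b, c}  OUT={a, b}
  B7:  IN={a, b}  OUT={b}
  B8:  IN={b}  OUT={}

Merge at B0: OUT[B0] = IN[B1] = {b, c, e}

Answer: {b, c, e}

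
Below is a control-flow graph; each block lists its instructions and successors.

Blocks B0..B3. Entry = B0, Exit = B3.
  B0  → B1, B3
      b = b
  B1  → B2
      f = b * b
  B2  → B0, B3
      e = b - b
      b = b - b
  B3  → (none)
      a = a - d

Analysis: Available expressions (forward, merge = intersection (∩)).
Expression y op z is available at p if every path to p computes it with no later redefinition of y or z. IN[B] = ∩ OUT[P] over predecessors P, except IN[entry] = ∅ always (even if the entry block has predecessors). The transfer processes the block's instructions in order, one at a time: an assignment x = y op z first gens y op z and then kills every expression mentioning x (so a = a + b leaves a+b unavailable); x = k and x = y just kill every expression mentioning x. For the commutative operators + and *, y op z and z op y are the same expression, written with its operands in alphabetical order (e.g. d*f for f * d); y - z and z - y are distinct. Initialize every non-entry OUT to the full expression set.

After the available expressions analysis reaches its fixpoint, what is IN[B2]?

Per-block solution:
  B0: | IN={} | OUT={}
  B1: | IN={} | OUT={b*b}
  B2: | IN={b*b} | OUT={}
  B3: | IN={} | OUT={}

Merge at B2: IN[B2] = OUT[B1] = {b*b}

Answer: {b*b}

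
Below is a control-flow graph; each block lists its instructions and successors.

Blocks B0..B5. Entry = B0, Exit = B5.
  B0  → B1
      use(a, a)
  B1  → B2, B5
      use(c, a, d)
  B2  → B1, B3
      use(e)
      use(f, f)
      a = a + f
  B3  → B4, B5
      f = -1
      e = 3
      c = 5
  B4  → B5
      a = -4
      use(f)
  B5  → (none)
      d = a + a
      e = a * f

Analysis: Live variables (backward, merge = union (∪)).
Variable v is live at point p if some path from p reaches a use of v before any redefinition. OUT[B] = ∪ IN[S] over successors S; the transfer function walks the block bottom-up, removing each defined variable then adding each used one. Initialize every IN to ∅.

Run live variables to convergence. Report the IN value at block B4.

Answer: {f}

Trace:
Converged values:
  B0:   IN={a, c, d, e, f}   OUT={a, c, d, e, f}
  B1:   IN={a, c, d, e, f}   OUT={a, c, d, e, f}
  B2:   IN={a, c, d, e, f}   OUT={a, c, d, e, f}
  B3:   IN={a}   OUT={a, f}
  B4:   IN={f}   OUT={a, f}
  B5:   IN={a, f}   OUT={}

Merge at B4: OUT[B4] = IN[B5] = {a, f}
Applying B4's transfer function to that OUT value gives IN[B4] (row B4 above).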